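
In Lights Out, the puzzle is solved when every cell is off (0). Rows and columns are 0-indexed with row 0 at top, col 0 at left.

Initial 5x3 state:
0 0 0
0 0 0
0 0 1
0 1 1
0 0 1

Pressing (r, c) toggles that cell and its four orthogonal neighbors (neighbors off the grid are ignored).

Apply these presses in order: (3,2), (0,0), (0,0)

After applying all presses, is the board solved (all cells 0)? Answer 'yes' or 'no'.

After press 1 at (3,2):
0 0 0
0 0 0
0 0 0
0 0 0
0 0 0

After press 2 at (0,0):
1 1 0
1 0 0
0 0 0
0 0 0
0 0 0

After press 3 at (0,0):
0 0 0
0 0 0
0 0 0
0 0 0
0 0 0

Lights still on: 0

Answer: yes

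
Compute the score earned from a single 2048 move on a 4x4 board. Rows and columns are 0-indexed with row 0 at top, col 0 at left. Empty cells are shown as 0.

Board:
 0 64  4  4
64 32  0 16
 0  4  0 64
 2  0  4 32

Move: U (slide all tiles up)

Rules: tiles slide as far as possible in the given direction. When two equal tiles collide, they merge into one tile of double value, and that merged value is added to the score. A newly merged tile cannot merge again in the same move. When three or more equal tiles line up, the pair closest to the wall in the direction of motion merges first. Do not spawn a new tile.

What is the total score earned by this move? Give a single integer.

Answer: 8

Derivation:
Slide up:
col 0: [0, 64, 0, 2] -> [64, 2, 0, 0]  score +0 (running 0)
col 1: [64, 32, 4, 0] -> [64, 32, 4, 0]  score +0 (running 0)
col 2: [4, 0, 0, 4] -> [8, 0, 0, 0]  score +8 (running 8)
col 3: [4, 16, 64, 32] -> [4, 16, 64, 32]  score +0 (running 8)
Board after move:
64 64  8  4
 2 32  0 16
 0  4  0 64
 0  0  0 32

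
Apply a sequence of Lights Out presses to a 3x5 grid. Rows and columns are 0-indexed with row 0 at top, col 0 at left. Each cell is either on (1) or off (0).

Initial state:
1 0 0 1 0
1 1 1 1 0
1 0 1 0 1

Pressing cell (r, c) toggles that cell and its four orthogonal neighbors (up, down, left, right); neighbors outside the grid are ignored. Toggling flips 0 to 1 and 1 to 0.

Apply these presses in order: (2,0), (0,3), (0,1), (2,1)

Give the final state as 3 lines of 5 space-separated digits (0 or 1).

Answer: 0 1 0 0 1
0 1 1 0 0
1 0 0 0 1

Derivation:
After press 1 at (2,0):
1 0 0 1 0
0 1 1 1 0
0 1 1 0 1

After press 2 at (0,3):
1 0 1 0 1
0 1 1 0 0
0 1 1 0 1

After press 3 at (0,1):
0 1 0 0 1
0 0 1 0 0
0 1 1 0 1

After press 4 at (2,1):
0 1 0 0 1
0 1 1 0 0
1 0 0 0 1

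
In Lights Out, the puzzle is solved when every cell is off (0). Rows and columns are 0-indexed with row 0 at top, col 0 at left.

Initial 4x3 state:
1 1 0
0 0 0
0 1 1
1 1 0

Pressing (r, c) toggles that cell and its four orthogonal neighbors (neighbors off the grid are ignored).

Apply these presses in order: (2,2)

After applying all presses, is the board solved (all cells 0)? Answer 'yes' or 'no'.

Answer: no

Derivation:
After press 1 at (2,2):
1 1 0
0 0 1
0 0 0
1 1 1

Lights still on: 6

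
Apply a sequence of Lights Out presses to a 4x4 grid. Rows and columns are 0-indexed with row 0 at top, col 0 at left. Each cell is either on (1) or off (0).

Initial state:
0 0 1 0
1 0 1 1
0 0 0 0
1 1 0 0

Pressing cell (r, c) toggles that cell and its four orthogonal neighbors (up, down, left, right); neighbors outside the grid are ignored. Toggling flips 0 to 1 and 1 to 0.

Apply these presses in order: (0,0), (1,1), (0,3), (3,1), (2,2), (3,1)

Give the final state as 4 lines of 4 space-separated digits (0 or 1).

After press 1 at (0,0):
1 1 1 0
0 0 1 1
0 0 0 0
1 1 0 0

After press 2 at (1,1):
1 0 1 0
1 1 0 1
0 1 0 0
1 1 0 0

After press 3 at (0,3):
1 0 0 1
1 1 0 0
0 1 0 0
1 1 0 0

After press 4 at (3,1):
1 0 0 1
1 1 0 0
0 0 0 0
0 0 1 0

After press 5 at (2,2):
1 0 0 1
1 1 1 0
0 1 1 1
0 0 0 0

After press 6 at (3,1):
1 0 0 1
1 1 1 0
0 0 1 1
1 1 1 0

Answer: 1 0 0 1
1 1 1 0
0 0 1 1
1 1 1 0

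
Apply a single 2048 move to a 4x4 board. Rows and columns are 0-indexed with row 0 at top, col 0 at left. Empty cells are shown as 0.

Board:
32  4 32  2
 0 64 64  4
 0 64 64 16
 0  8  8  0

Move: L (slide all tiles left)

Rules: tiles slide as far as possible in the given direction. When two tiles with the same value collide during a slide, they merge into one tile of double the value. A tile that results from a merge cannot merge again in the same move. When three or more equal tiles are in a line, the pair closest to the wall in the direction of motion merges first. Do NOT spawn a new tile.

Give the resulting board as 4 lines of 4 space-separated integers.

Slide left:
row 0: [32, 4, 32, 2] -> [32, 4, 32, 2]
row 1: [0, 64, 64, 4] -> [128, 4, 0, 0]
row 2: [0, 64, 64, 16] -> [128, 16, 0, 0]
row 3: [0, 8, 8, 0] -> [16, 0, 0, 0]

Answer:  32   4  32   2
128   4   0   0
128  16   0   0
 16   0   0   0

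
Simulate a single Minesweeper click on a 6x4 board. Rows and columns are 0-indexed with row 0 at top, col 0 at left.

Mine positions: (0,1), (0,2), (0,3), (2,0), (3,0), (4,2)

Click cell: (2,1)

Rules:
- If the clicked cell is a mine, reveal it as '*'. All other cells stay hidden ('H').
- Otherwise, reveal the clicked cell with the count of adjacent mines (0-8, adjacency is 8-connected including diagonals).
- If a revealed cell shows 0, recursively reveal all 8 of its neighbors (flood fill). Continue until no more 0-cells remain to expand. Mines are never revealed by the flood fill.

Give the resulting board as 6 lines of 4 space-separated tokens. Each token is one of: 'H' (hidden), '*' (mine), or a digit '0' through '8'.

H H H H
H H H H
H 2 H H
H H H H
H H H H
H H H H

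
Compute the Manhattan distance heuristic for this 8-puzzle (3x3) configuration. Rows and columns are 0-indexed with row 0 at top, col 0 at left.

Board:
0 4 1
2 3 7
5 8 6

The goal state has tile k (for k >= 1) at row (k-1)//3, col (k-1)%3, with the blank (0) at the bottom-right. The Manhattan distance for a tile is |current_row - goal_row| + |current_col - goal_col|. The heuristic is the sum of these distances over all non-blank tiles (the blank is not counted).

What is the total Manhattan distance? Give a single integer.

Tile 4: (0,1)->(1,0) = 2
Tile 1: (0,2)->(0,0) = 2
Tile 2: (1,0)->(0,1) = 2
Tile 3: (1,1)->(0,2) = 2
Tile 7: (1,2)->(2,0) = 3
Tile 5: (2,0)->(1,1) = 2
Tile 8: (2,1)->(2,1) = 0
Tile 6: (2,2)->(1,2) = 1
Sum: 2 + 2 + 2 + 2 + 3 + 2 + 0 + 1 = 14

Answer: 14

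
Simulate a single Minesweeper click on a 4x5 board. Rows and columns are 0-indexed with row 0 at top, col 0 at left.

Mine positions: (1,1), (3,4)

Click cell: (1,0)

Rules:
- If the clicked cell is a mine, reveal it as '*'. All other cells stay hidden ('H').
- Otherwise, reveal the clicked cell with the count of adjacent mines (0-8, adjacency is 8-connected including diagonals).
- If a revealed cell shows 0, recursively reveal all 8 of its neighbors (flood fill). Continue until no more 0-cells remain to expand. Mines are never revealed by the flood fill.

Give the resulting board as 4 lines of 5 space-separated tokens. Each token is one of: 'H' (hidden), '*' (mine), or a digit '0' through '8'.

H H H H H
1 H H H H
H H H H H
H H H H H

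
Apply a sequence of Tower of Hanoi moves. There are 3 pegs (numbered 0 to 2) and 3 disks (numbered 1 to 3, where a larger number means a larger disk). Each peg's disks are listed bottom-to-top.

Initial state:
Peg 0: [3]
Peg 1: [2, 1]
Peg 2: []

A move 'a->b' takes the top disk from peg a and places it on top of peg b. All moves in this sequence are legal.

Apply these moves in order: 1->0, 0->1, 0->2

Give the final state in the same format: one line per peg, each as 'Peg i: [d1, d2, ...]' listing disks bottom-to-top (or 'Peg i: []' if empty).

Answer: Peg 0: []
Peg 1: [2, 1]
Peg 2: [3]

Derivation:
After move 1 (1->0):
Peg 0: [3, 1]
Peg 1: [2]
Peg 2: []

After move 2 (0->1):
Peg 0: [3]
Peg 1: [2, 1]
Peg 2: []

After move 3 (0->2):
Peg 0: []
Peg 1: [2, 1]
Peg 2: [3]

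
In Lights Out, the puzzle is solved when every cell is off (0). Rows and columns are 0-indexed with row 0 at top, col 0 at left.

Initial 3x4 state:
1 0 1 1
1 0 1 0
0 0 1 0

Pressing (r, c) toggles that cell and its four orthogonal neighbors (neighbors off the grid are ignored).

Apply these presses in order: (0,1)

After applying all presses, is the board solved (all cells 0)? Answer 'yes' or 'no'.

After press 1 at (0,1):
0 1 0 1
1 1 1 0
0 0 1 0

Lights still on: 6

Answer: no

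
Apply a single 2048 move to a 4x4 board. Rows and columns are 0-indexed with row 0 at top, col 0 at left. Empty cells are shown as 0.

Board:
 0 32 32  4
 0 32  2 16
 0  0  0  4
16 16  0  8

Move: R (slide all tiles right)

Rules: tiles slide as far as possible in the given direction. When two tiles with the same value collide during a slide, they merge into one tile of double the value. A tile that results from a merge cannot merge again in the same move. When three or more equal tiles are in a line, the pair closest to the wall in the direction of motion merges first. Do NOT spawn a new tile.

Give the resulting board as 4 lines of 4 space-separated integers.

Answer:  0  0 64  4
 0 32  2 16
 0  0  0  4
 0  0 32  8

Derivation:
Slide right:
row 0: [0, 32, 32, 4] -> [0, 0, 64, 4]
row 1: [0, 32, 2, 16] -> [0, 32, 2, 16]
row 2: [0, 0, 0, 4] -> [0, 0, 0, 4]
row 3: [16, 16, 0, 8] -> [0, 0, 32, 8]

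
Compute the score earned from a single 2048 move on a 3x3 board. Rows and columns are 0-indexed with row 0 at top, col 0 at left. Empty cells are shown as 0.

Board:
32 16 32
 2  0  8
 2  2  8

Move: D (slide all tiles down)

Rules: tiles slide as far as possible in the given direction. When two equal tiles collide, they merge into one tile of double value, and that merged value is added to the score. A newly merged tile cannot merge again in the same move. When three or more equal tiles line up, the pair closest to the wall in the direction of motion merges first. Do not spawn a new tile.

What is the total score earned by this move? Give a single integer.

Answer: 20

Derivation:
Slide down:
col 0: [32, 2, 2] -> [0, 32, 4]  score +4 (running 4)
col 1: [16, 0, 2] -> [0, 16, 2]  score +0 (running 4)
col 2: [32, 8, 8] -> [0, 32, 16]  score +16 (running 20)
Board after move:
 0  0  0
32 16 32
 4  2 16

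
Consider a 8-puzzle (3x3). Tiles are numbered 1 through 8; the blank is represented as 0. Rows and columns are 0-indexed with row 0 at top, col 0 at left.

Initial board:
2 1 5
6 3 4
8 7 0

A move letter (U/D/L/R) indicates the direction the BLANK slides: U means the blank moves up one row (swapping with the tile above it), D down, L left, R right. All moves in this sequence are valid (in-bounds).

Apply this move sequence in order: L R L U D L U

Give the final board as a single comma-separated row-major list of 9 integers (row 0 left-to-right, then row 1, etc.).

After move 1 (L):
2 1 5
6 3 4
8 0 7

After move 2 (R):
2 1 5
6 3 4
8 7 0

After move 3 (L):
2 1 5
6 3 4
8 0 7

After move 4 (U):
2 1 5
6 0 4
8 3 7

After move 5 (D):
2 1 5
6 3 4
8 0 7

After move 6 (L):
2 1 5
6 3 4
0 8 7

After move 7 (U):
2 1 5
0 3 4
6 8 7

Answer: 2, 1, 5, 0, 3, 4, 6, 8, 7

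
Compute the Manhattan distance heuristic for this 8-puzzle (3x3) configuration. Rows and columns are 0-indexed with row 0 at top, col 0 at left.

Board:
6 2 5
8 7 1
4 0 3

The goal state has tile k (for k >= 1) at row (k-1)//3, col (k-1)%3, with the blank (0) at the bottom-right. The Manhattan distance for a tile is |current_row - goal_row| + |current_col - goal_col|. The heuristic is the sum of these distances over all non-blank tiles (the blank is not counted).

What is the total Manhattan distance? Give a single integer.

Tile 6: at (0,0), goal (1,2), distance |0-1|+|0-2| = 3
Tile 2: at (0,1), goal (0,1), distance |0-0|+|1-1| = 0
Tile 5: at (0,2), goal (1,1), distance |0-1|+|2-1| = 2
Tile 8: at (1,0), goal (2,1), distance |1-2|+|0-1| = 2
Tile 7: at (1,1), goal (2,0), distance |1-2|+|1-0| = 2
Tile 1: at (1,2), goal (0,0), distance |1-0|+|2-0| = 3
Tile 4: at (2,0), goal (1,0), distance |2-1|+|0-0| = 1
Tile 3: at (2,2), goal (0,2), distance |2-0|+|2-2| = 2
Sum: 3 + 0 + 2 + 2 + 2 + 3 + 1 + 2 = 15

Answer: 15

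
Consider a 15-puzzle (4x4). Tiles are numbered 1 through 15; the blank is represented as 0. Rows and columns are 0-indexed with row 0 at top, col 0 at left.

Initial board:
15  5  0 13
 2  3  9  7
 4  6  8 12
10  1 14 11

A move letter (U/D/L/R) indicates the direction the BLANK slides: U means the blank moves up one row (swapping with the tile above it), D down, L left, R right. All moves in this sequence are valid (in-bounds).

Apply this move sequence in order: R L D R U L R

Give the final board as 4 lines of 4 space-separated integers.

After move 1 (R):
15  5 13  0
 2  3  9  7
 4  6  8 12
10  1 14 11

After move 2 (L):
15  5  0 13
 2  3  9  7
 4  6  8 12
10  1 14 11

After move 3 (D):
15  5  9 13
 2  3  0  7
 4  6  8 12
10  1 14 11

After move 4 (R):
15  5  9 13
 2  3  7  0
 4  6  8 12
10  1 14 11

After move 5 (U):
15  5  9  0
 2  3  7 13
 4  6  8 12
10  1 14 11

After move 6 (L):
15  5  0  9
 2  3  7 13
 4  6  8 12
10  1 14 11

After move 7 (R):
15  5  9  0
 2  3  7 13
 4  6  8 12
10  1 14 11

Answer: 15  5  9  0
 2  3  7 13
 4  6  8 12
10  1 14 11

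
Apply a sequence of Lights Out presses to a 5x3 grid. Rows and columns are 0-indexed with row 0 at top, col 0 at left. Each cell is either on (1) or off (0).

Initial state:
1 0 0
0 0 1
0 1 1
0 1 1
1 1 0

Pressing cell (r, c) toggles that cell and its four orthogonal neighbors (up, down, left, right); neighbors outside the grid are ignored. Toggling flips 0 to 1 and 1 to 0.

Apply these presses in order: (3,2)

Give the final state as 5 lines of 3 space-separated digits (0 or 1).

After press 1 at (3,2):
1 0 0
0 0 1
0 1 0
0 0 0
1 1 1

Answer: 1 0 0
0 0 1
0 1 0
0 0 0
1 1 1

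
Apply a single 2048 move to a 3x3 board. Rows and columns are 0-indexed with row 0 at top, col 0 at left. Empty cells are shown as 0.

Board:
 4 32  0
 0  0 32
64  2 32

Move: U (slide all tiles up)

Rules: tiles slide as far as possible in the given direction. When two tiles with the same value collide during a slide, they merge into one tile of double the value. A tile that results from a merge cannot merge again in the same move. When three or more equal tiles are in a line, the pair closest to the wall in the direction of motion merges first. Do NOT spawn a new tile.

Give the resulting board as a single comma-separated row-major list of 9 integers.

Answer: 4, 32, 64, 64, 2, 0, 0, 0, 0

Derivation:
Slide up:
col 0: [4, 0, 64] -> [4, 64, 0]
col 1: [32, 0, 2] -> [32, 2, 0]
col 2: [0, 32, 32] -> [64, 0, 0]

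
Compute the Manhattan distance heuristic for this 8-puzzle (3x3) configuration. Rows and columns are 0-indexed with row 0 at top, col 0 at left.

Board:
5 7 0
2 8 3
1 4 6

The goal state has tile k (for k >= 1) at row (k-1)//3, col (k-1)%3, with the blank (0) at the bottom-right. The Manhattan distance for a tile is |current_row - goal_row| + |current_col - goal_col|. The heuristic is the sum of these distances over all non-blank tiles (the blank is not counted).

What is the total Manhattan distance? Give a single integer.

Answer: 14

Derivation:
Tile 5: at (0,0), goal (1,1), distance |0-1|+|0-1| = 2
Tile 7: at (0,1), goal (2,0), distance |0-2|+|1-0| = 3
Tile 2: at (1,0), goal (0,1), distance |1-0|+|0-1| = 2
Tile 8: at (1,1), goal (2,1), distance |1-2|+|1-1| = 1
Tile 3: at (1,2), goal (0,2), distance |1-0|+|2-2| = 1
Tile 1: at (2,0), goal (0,0), distance |2-0|+|0-0| = 2
Tile 4: at (2,1), goal (1,0), distance |2-1|+|1-0| = 2
Tile 6: at (2,2), goal (1,2), distance |2-1|+|2-2| = 1
Sum: 2 + 3 + 2 + 1 + 1 + 2 + 2 + 1 = 14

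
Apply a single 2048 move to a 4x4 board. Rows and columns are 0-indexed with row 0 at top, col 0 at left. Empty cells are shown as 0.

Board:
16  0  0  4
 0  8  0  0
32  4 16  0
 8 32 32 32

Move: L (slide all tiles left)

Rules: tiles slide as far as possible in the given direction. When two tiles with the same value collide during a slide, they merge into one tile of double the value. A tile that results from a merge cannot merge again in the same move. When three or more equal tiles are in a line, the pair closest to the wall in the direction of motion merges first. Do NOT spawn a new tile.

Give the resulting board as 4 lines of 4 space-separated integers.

Slide left:
row 0: [16, 0, 0, 4] -> [16, 4, 0, 0]
row 1: [0, 8, 0, 0] -> [8, 0, 0, 0]
row 2: [32, 4, 16, 0] -> [32, 4, 16, 0]
row 3: [8, 32, 32, 32] -> [8, 64, 32, 0]

Answer: 16  4  0  0
 8  0  0  0
32  4 16  0
 8 64 32  0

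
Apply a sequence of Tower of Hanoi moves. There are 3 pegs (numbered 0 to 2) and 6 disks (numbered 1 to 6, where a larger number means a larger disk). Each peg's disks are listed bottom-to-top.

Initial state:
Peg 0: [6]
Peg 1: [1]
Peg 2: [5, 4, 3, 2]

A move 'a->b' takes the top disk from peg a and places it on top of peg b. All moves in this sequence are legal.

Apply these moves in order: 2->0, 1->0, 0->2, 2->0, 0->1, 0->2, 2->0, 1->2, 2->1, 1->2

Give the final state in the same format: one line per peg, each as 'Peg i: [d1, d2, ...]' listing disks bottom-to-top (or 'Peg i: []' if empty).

Answer: Peg 0: [6, 2]
Peg 1: []
Peg 2: [5, 4, 3, 1]

Derivation:
After move 1 (2->0):
Peg 0: [6, 2]
Peg 1: [1]
Peg 2: [5, 4, 3]

After move 2 (1->0):
Peg 0: [6, 2, 1]
Peg 1: []
Peg 2: [5, 4, 3]

After move 3 (0->2):
Peg 0: [6, 2]
Peg 1: []
Peg 2: [5, 4, 3, 1]

After move 4 (2->0):
Peg 0: [6, 2, 1]
Peg 1: []
Peg 2: [5, 4, 3]

After move 5 (0->1):
Peg 0: [6, 2]
Peg 1: [1]
Peg 2: [5, 4, 3]

After move 6 (0->2):
Peg 0: [6]
Peg 1: [1]
Peg 2: [5, 4, 3, 2]

After move 7 (2->0):
Peg 0: [6, 2]
Peg 1: [1]
Peg 2: [5, 4, 3]

After move 8 (1->2):
Peg 0: [6, 2]
Peg 1: []
Peg 2: [5, 4, 3, 1]

After move 9 (2->1):
Peg 0: [6, 2]
Peg 1: [1]
Peg 2: [5, 4, 3]

After move 10 (1->2):
Peg 0: [6, 2]
Peg 1: []
Peg 2: [5, 4, 3, 1]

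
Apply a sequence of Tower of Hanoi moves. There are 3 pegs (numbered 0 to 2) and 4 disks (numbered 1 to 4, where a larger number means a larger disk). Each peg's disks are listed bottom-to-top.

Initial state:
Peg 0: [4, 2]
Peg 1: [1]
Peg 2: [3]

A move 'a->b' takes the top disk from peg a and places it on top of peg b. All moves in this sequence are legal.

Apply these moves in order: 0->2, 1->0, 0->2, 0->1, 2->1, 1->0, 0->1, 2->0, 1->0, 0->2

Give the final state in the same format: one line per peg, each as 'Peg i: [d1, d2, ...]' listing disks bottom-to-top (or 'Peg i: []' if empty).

Answer: Peg 0: [2]
Peg 1: [4]
Peg 2: [3, 1]

Derivation:
After move 1 (0->2):
Peg 0: [4]
Peg 1: [1]
Peg 2: [3, 2]

After move 2 (1->0):
Peg 0: [4, 1]
Peg 1: []
Peg 2: [3, 2]

After move 3 (0->2):
Peg 0: [4]
Peg 1: []
Peg 2: [3, 2, 1]

After move 4 (0->1):
Peg 0: []
Peg 1: [4]
Peg 2: [3, 2, 1]

After move 5 (2->1):
Peg 0: []
Peg 1: [4, 1]
Peg 2: [3, 2]

After move 6 (1->0):
Peg 0: [1]
Peg 1: [4]
Peg 2: [3, 2]

After move 7 (0->1):
Peg 0: []
Peg 1: [4, 1]
Peg 2: [3, 2]

After move 8 (2->0):
Peg 0: [2]
Peg 1: [4, 1]
Peg 2: [3]

After move 9 (1->0):
Peg 0: [2, 1]
Peg 1: [4]
Peg 2: [3]

After move 10 (0->2):
Peg 0: [2]
Peg 1: [4]
Peg 2: [3, 1]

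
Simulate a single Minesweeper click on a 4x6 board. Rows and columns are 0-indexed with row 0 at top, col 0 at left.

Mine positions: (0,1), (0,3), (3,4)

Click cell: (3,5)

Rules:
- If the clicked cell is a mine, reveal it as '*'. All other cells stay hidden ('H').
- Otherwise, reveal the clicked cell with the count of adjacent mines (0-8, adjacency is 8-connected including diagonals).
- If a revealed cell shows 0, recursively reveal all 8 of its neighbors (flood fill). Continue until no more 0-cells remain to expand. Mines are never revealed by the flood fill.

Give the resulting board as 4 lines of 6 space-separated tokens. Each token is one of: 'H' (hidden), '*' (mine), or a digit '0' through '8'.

H H H H H H
H H H H H H
H H H H H H
H H H H H 1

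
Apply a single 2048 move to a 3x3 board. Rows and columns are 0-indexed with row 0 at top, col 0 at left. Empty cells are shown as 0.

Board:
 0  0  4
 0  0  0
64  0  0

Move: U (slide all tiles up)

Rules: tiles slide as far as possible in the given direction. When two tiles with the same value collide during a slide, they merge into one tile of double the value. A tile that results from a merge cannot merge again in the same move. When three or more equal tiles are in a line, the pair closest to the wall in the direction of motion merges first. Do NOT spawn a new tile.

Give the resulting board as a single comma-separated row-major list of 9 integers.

Slide up:
col 0: [0, 0, 64] -> [64, 0, 0]
col 1: [0, 0, 0] -> [0, 0, 0]
col 2: [4, 0, 0] -> [4, 0, 0]

Answer: 64, 0, 4, 0, 0, 0, 0, 0, 0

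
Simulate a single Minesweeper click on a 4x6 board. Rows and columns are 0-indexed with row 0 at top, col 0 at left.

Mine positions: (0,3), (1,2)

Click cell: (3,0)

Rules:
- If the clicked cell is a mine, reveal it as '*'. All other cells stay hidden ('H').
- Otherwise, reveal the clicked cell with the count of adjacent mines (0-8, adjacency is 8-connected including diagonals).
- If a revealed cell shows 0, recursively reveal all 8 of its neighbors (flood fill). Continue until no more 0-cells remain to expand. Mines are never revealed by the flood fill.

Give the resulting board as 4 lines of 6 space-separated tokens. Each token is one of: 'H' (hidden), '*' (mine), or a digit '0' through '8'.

0 1 H H 1 0
0 1 H 2 1 0
0 1 1 1 0 0
0 0 0 0 0 0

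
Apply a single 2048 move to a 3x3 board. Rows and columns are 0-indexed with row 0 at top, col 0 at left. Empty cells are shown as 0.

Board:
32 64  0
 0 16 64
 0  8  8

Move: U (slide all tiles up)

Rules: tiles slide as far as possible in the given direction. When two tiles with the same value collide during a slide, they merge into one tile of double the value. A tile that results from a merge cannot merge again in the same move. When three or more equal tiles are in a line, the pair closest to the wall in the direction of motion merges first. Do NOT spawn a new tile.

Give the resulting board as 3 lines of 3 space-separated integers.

Answer: 32 64 64
 0 16  8
 0  8  0

Derivation:
Slide up:
col 0: [32, 0, 0] -> [32, 0, 0]
col 1: [64, 16, 8] -> [64, 16, 8]
col 2: [0, 64, 8] -> [64, 8, 0]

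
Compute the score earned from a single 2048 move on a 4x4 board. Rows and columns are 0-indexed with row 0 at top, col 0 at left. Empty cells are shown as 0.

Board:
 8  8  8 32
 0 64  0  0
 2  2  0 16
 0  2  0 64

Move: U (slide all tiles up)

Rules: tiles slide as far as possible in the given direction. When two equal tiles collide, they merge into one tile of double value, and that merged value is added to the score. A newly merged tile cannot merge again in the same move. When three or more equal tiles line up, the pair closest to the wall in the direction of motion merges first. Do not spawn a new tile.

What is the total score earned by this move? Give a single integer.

Answer: 4

Derivation:
Slide up:
col 0: [8, 0, 2, 0] -> [8, 2, 0, 0]  score +0 (running 0)
col 1: [8, 64, 2, 2] -> [8, 64, 4, 0]  score +4 (running 4)
col 2: [8, 0, 0, 0] -> [8, 0, 0, 0]  score +0 (running 4)
col 3: [32, 0, 16, 64] -> [32, 16, 64, 0]  score +0 (running 4)
Board after move:
 8  8  8 32
 2 64  0 16
 0  4  0 64
 0  0  0  0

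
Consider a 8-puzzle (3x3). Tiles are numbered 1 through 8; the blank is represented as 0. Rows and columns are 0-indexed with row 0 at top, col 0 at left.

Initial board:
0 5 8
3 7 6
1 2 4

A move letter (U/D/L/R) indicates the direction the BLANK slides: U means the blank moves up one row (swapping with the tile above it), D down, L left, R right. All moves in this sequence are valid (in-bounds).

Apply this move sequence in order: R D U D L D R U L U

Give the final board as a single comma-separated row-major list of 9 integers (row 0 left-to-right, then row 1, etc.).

After move 1 (R):
5 0 8
3 7 6
1 2 4

After move 2 (D):
5 7 8
3 0 6
1 2 4

After move 3 (U):
5 0 8
3 7 6
1 2 4

After move 4 (D):
5 7 8
3 0 6
1 2 4

After move 5 (L):
5 7 8
0 3 6
1 2 4

After move 6 (D):
5 7 8
1 3 6
0 2 4

After move 7 (R):
5 7 8
1 3 6
2 0 4

After move 8 (U):
5 7 8
1 0 6
2 3 4

After move 9 (L):
5 7 8
0 1 6
2 3 4

After move 10 (U):
0 7 8
5 1 6
2 3 4

Answer: 0, 7, 8, 5, 1, 6, 2, 3, 4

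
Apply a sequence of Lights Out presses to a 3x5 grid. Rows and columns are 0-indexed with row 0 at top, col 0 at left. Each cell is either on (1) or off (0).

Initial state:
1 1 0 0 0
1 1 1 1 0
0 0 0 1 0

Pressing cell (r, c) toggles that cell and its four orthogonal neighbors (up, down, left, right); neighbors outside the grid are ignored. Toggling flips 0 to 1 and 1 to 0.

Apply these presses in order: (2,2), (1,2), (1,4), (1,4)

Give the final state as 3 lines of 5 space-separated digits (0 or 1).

After press 1 at (2,2):
1 1 0 0 0
1 1 0 1 0
0 1 1 0 0

After press 2 at (1,2):
1 1 1 0 0
1 0 1 0 0
0 1 0 0 0

After press 3 at (1,4):
1 1 1 0 1
1 0 1 1 1
0 1 0 0 1

After press 4 at (1,4):
1 1 1 0 0
1 0 1 0 0
0 1 0 0 0

Answer: 1 1 1 0 0
1 0 1 0 0
0 1 0 0 0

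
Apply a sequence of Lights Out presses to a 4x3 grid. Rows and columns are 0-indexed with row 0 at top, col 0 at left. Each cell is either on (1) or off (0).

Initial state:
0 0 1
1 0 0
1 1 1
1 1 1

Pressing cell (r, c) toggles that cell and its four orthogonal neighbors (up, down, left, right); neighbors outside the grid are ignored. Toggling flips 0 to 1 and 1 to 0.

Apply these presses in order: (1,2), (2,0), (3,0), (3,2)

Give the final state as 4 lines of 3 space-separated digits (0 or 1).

After press 1 at (1,2):
0 0 0
1 1 1
1 1 0
1 1 1

After press 2 at (2,0):
0 0 0
0 1 1
0 0 0
0 1 1

After press 3 at (3,0):
0 0 0
0 1 1
1 0 0
1 0 1

After press 4 at (3,2):
0 0 0
0 1 1
1 0 1
1 1 0

Answer: 0 0 0
0 1 1
1 0 1
1 1 0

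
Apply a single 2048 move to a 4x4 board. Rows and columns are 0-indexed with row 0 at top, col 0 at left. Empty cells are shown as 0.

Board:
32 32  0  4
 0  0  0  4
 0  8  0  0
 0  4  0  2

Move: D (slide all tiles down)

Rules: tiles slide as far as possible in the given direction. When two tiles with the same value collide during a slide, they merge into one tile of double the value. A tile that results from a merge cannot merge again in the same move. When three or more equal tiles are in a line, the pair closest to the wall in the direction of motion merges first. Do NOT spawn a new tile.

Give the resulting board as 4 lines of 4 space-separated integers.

Answer:  0  0  0  0
 0 32  0  0
 0  8  0  8
32  4  0  2

Derivation:
Slide down:
col 0: [32, 0, 0, 0] -> [0, 0, 0, 32]
col 1: [32, 0, 8, 4] -> [0, 32, 8, 4]
col 2: [0, 0, 0, 0] -> [0, 0, 0, 0]
col 3: [4, 4, 0, 2] -> [0, 0, 8, 2]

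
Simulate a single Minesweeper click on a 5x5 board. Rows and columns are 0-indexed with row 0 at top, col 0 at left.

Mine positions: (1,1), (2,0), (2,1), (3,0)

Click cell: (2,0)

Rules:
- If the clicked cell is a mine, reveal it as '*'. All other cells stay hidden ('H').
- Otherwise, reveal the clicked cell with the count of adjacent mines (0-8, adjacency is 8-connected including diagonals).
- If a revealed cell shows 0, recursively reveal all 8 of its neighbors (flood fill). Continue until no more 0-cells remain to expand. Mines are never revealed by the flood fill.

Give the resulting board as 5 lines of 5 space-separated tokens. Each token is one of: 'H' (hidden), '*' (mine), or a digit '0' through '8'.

H H H H H
H H H H H
* H H H H
H H H H H
H H H H H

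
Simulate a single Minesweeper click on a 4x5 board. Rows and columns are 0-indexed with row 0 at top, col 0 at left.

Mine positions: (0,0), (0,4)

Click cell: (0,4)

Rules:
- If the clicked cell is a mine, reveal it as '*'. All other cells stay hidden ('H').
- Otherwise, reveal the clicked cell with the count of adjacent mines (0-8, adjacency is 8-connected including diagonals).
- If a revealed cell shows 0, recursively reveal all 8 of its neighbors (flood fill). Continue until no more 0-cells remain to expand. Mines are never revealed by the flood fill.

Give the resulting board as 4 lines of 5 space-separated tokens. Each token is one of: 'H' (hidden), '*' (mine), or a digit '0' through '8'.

H H H H *
H H H H H
H H H H H
H H H H H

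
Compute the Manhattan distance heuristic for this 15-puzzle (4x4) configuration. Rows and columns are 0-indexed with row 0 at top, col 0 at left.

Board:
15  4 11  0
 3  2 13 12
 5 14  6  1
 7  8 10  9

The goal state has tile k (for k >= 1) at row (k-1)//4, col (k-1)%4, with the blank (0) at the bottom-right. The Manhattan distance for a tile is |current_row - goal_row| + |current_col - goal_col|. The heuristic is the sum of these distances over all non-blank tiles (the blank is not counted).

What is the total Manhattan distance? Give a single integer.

Answer: 41

Derivation:
Tile 15: (0,0)->(3,2) = 5
Tile 4: (0,1)->(0,3) = 2
Tile 11: (0,2)->(2,2) = 2
Tile 3: (1,0)->(0,2) = 3
Tile 2: (1,1)->(0,1) = 1
Tile 13: (1,2)->(3,0) = 4
Tile 12: (1,3)->(2,3) = 1
Tile 5: (2,0)->(1,0) = 1
Tile 14: (2,1)->(3,1) = 1
Tile 6: (2,2)->(1,1) = 2
Tile 1: (2,3)->(0,0) = 5
Tile 7: (3,0)->(1,2) = 4
Tile 8: (3,1)->(1,3) = 4
Tile 10: (3,2)->(2,1) = 2
Tile 9: (3,3)->(2,0) = 4
Sum: 5 + 2 + 2 + 3 + 1 + 4 + 1 + 1 + 1 + 2 + 5 + 4 + 4 + 2 + 4 = 41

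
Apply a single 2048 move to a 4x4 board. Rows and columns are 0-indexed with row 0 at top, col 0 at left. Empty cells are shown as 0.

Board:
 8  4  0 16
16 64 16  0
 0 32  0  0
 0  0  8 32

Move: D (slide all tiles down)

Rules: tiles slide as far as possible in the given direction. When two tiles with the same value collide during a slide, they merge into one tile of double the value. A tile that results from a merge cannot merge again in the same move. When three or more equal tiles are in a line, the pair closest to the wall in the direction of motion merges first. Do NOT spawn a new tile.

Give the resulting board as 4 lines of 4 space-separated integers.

Slide down:
col 0: [8, 16, 0, 0] -> [0, 0, 8, 16]
col 1: [4, 64, 32, 0] -> [0, 4, 64, 32]
col 2: [0, 16, 0, 8] -> [0, 0, 16, 8]
col 3: [16, 0, 0, 32] -> [0, 0, 16, 32]

Answer:  0  0  0  0
 0  4  0  0
 8 64 16 16
16 32  8 32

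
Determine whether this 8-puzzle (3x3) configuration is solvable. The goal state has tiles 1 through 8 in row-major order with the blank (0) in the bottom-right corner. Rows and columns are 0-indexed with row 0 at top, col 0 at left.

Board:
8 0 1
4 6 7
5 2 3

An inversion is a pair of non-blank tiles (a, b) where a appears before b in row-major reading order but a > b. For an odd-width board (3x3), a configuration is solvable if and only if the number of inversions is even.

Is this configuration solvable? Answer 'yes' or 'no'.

Inversions (pairs i<j in row-major order where tile[i] > tile[j] > 0): 17
17 is odd, so the puzzle is not solvable.

Answer: no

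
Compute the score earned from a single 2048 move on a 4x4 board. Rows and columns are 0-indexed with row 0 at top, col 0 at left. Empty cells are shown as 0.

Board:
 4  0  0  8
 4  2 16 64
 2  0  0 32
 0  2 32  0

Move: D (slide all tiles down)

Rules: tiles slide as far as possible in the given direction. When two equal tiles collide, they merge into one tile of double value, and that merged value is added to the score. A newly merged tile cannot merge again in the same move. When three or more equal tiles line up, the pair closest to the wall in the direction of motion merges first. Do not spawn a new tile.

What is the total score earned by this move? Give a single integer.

Answer: 12

Derivation:
Slide down:
col 0: [4, 4, 2, 0] -> [0, 0, 8, 2]  score +8 (running 8)
col 1: [0, 2, 0, 2] -> [0, 0, 0, 4]  score +4 (running 12)
col 2: [0, 16, 0, 32] -> [0, 0, 16, 32]  score +0 (running 12)
col 3: [8, 64, 32, 0] -> [0, 8, 64, 32]  score +0 (running 12)
Board after move:
 0  0  0  0
 0  0  0  8
 8  0 16 64
 2  4 32 32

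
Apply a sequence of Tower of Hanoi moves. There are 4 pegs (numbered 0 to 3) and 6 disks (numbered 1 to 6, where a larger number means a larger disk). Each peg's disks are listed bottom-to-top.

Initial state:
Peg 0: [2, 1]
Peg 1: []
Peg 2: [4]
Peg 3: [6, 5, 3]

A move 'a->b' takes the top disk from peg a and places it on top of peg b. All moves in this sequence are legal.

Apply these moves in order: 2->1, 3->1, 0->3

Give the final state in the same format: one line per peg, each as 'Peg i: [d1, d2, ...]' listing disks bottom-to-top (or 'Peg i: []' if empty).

After move 1 (2->1):
Peg 0: [2, 1]
Peg 1: [4]
Peg 2: []
Peg 3: [6, 5, 3]

After move 2 (3->1):
Peg 0: [2, 1]
Peg 1: [4, 3]
Peg 2: []
Peg 3: [6, 5]

After move 3 (0->3):
Peg 0: [2]
Peg 1: [4, 3]
Peg 2: []
Peg 3: [6, 5, 1]

Answer: Peg 0: [2]
Peg 1: [4, 3]
Peg 2: []
Peg 3: [6, 5, 1]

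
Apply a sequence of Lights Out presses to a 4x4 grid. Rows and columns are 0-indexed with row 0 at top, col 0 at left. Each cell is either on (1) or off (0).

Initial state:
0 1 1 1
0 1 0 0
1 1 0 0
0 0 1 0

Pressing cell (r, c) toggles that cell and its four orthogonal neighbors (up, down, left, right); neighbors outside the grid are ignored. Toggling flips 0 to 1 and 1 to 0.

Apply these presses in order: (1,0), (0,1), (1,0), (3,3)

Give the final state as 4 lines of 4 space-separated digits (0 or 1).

After press 1 at (1,0):
1 1 1 1
1 0 0 0
0 1 0 0
0 0 1 0

After press 2 at (0,1):
0 0 0 1
1 1 0 0
0 1 0 0
0 0 1 0

After press 3 at (1,0):
1 0 0 1
0 0 0 0
1 1 0 0
0 0 1 0

After press 4 at (3,3):
1 0 0 1
0 0 0 0
1 1 0 1
0 0 0 1

Answer: 1 0 0 1
0 0 0 0
1 1 0 1
0 0 0 1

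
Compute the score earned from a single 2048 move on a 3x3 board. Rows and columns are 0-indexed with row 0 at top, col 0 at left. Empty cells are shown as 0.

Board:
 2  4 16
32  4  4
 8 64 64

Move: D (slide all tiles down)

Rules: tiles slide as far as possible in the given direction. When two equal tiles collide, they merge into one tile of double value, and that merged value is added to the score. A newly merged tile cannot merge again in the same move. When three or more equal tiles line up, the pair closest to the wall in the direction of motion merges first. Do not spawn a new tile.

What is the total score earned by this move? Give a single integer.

Answer: 8

Derivation:
Slide down:
col 0: [2, 32, 8] -> [2, 32, 8]  score +0 (running 0)
col 1: [4, 4, 64] -> [0, 8, 64]  score +8 (running 8)
col 2: [16, 4, 64] -> [16, 4, 64]  score +0 (running 8)
Board after move:
 2  0 16
32  8  4
 8 64 64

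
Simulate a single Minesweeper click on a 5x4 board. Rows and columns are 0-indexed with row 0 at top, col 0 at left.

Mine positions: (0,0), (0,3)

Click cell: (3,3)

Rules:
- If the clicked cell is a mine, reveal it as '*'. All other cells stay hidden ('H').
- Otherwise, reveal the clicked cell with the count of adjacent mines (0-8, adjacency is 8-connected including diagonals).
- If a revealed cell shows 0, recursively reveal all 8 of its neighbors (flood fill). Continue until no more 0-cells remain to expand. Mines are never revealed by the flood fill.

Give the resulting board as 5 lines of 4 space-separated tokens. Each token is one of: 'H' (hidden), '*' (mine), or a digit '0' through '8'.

H H H H
1 1 1 1
0 0 0 0
0 0 0 0
0 0 0 0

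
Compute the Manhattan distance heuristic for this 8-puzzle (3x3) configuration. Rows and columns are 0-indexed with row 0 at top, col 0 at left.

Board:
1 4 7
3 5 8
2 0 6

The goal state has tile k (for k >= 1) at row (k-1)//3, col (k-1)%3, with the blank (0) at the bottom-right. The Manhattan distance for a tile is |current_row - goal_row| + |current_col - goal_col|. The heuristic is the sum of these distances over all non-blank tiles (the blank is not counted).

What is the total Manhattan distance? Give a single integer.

Answer: 15

Derivation:
Tile 1: (0,0)->(0,0) = 0
Tile 4: (0,1)->(1,0) = 2
Tile 7: (0,2)->(2,0) = 4
Tile 3: (1,0)->(0,2) = 3
Tile 5: (1,1)->(1,1) = 0
Tile 8: (1,2)->(2,1) = 2
Tile 2: (2,0)->(0,1) = 3
Tile 6: (2,2)->(1,2) = 1
Sum: 0 + 2 + 4 + 3 + 0 + 2 + 3 + 1 = 15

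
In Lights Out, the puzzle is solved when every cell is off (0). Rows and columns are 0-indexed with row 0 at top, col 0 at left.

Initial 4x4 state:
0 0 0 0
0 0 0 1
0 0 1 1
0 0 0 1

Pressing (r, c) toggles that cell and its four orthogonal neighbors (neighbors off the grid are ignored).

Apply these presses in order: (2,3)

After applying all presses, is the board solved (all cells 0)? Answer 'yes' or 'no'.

After press 1 at (2,3):
0 0 0 0
0 0 0 0
0 0 0 0
0 0 0 0

Lights still on: 0

Answer: yes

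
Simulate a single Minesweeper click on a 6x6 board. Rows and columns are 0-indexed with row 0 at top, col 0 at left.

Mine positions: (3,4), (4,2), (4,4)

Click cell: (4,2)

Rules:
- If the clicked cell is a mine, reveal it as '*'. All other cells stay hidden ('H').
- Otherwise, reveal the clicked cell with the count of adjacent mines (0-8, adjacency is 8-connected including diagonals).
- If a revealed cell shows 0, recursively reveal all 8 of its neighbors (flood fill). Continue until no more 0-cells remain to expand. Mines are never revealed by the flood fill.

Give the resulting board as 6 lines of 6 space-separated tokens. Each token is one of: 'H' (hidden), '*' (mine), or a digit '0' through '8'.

H H H H H H
H H H H H H
H H H H H H
H H H H H H
H H * H H H
H H H H H H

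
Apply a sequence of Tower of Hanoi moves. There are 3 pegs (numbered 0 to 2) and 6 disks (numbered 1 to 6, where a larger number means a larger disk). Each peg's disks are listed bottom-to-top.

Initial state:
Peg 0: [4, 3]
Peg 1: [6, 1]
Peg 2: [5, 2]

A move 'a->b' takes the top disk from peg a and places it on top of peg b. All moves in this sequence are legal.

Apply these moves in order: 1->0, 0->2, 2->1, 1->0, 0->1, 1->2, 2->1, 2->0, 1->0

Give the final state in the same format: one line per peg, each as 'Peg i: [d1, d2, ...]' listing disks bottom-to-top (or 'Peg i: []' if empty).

After move 1 (1->0):
Peg 0: [4, 3, 1]
Peg 1: [6]
Peg 2: [5, 2]

After move 2 (0->2):
Peg 0: [4, 3]
Peg 1: [6]
Peg 2: [5, 2, 1]

After move 3 (2->1):
Peg 0: [4, 3]
Peg 1: [6, 1]
Peg 2: [5, 2]

After move 4 (1->0):
Peg 0: [4, 3, 1]
Peg 1: [6]
Peg 2: [5, 2]

After move 5 (0->1):
Peg 0: [4, 3]
Peg 1: [6, 1]
Peg 2: [5, 2]

After move 6 (1->2):
Peg 0: [4, 3]
Peg 1: [6]
Peg 2: [5, 2, 1]

After move 7 (2->1):
Peg 0: [4, 3]
Peg 1: [6, 1]
Peg 2: [5, 2]

After move 8 (2->0):
Peg 0: [4, 3, 2]
Peg 1: [6, 1]
Peg 2: [5]

After move 9 (1->0):
Peg 0: [4, 3, 2, 1]
Peg 1: [6]
Peg 2: [5]

Answer: Peg 0: [4, 3, 2, 1]
Peg 1: [6]
Peg 2: [5]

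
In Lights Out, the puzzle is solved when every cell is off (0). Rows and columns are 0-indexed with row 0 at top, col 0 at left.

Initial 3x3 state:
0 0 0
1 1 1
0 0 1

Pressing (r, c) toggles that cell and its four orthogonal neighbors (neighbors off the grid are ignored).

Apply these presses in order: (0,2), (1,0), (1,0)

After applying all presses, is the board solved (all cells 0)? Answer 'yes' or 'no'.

After press 1 at (0,2):
0 1 1
1 1 0
0 0 1

After press 2 at (1,0):
1 1 1
0 0 0
1 0 1

After press 3 at (1,0):
0 1 1
1 1 0
0 0 1

Lights still on: 5

Answer: no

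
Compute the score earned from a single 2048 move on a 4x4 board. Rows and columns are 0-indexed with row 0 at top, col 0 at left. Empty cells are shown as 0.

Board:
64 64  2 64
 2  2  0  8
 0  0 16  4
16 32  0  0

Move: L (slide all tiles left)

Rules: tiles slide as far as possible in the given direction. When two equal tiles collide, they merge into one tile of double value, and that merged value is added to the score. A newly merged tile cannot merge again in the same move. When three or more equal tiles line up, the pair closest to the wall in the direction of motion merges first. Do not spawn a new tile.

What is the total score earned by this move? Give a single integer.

Slide left:
row 0: [64, 64, 2, 64] -> [128, 2, 64, 0]  score +128 (running 128)
row 1: [2, 2, 0, 8] -> [4, 8, 0, 0]  score +4 (running 132)
row 2: [0, 0, 16, 4] -> [16, 4, 0, 0]  score +0 (running 132)
row 3: [16, 32, 0, 0] -> [16, 32, 0, 0]  score +0 (running 132)
Board after move:
128   2  64   0
  4   8   0   0
 16   4   0   0
 16  32   0   0

Answer: 132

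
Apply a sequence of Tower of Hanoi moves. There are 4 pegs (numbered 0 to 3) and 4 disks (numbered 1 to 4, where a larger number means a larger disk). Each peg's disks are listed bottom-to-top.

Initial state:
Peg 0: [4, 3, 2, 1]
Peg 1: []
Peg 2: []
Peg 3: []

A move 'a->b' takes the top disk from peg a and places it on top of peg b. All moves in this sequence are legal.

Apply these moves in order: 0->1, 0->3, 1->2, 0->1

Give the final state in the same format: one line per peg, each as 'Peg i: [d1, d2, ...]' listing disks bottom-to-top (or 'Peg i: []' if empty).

Answer: Peg 0: [4]
Peg 1: [3]
Peg 2: [1]
Peg 3: [2]

Derivation:
After move 1 (0->1):
Peg 0: [4, 3, 2]
Peg 1: [1]
Peg 2: []
Peg 3: []

After move 2 (0->3):
Peg 0: [4, 3]
Peg 1: [1]
Peg 2: []
Peg 3: [2]

After move 3 (1->2):
Peg 0: [4, 3]
Peg 1: []
Peg 2: [1]
Peg 3: [2]

After move 4 (0->1):
Peg 0: [4]
Peg 1: [3]
Peg 2: [1]
Peg 3: [2]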